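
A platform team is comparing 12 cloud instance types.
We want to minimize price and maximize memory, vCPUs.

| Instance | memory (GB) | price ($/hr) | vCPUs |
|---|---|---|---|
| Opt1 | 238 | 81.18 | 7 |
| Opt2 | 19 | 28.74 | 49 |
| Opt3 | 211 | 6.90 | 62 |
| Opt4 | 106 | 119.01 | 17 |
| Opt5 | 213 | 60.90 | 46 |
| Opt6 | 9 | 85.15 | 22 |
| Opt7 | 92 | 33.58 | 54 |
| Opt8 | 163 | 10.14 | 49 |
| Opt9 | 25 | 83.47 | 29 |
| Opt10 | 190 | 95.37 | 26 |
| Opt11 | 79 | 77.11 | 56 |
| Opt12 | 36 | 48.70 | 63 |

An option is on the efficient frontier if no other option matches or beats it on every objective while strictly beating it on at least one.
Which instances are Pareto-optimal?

Opt1, Opt3, Opt5, Opt12

Opt1: not dominated (best memory).
Opt2: dominated by Opt3 (memory 211≥19, price 6.90≤28.74, vCPUs 62≥49).
Opt3: not dominated (best price).
Opt4: dominated by Opt3 (memory 211≥106, price 6.90≤119.01, vCPUs 62≥17).
Opt5: not dominated.
Opt6: dominated by Opt2 (memory 19≥9, price 28.74≤85.15, vCPUs 49≥22).
Opt7: dominated by Opt3 (memory 211≥92, price 6.90≤33.58, vCPUs 62≥54).
Opt8: dominated by Opt3 (memory 211≥163, price 6.90≤10.14, vCPUs 62≥49).
Opt9: dominated by Opt3 (memory 211≥25, price 6.90≤83.47, vCPUs 62≥29).
Opt10: dominated by Opt3 (memory 211≥190, price 6.90≤95.37, vCPUs 62≥26).
Opt11: dominated by Opt3 (memory 211≥79, price 6.90≤77.11, vCPUs 62≥56).
Opt12: not dominated (best vCPUs).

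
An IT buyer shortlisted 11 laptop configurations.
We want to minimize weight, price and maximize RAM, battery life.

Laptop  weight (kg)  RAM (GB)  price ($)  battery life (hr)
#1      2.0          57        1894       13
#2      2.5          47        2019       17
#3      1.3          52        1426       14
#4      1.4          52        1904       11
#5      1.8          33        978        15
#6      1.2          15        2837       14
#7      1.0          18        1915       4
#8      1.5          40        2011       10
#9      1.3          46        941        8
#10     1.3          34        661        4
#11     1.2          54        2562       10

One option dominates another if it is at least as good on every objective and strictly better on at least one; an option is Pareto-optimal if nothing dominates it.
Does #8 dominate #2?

#8 vs #2: #8 is worse on RAM (40 vs 47), so it does not dominate #2.

No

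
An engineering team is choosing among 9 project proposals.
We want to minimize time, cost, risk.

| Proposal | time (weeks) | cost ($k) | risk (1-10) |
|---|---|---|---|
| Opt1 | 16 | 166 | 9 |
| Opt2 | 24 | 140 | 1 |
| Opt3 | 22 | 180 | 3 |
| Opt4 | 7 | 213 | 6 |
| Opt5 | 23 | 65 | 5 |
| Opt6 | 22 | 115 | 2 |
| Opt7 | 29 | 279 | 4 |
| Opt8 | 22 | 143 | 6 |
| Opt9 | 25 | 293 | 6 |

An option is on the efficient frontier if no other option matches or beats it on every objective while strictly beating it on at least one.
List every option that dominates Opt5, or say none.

Opt1: worse on cost (166 vs 65).
Opt2: worse on time (24 vs 23).
Opt3: worse on cost (180 vs 65).
Opt4: worse on cost (213 vs 65).
Opt6: worse on cost (115 vs 65).
Opt7: worse on time (29 vs 23).
Opt8: worse on cost (143 vs 65).
Opt9: worse on time (25 vs 23).
No option dominates Opt5.

none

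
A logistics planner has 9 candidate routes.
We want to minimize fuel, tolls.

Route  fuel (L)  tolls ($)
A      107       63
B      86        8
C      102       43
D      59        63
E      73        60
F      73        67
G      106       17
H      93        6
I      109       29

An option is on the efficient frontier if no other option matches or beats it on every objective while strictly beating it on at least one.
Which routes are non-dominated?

A: dominated by B (fuel 86≤107, tolls 8≤63).
B: not dominated.
C: dominated by B (fuel 86≤102, tolls 8≤43).
D: not dominated (best fuel).
E: not dominated.
F: dominated by D (fuel 59≤73, tolls 63≤67).
G: dominated by B (fuel 86≤106, tolls 8≤17).
H: not dominated (best tolls).
I: dominated by B (fuel 86≤109, tolls 8≤29).

B, D, E, H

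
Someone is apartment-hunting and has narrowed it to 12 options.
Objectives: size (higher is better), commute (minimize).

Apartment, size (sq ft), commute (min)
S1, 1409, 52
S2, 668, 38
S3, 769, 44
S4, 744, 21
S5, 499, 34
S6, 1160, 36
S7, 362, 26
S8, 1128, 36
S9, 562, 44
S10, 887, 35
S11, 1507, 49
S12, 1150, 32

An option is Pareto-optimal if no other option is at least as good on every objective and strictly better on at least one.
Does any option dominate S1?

Yes

S11 vs S1: size 1507≥1409, commute 49≤52 — S11 is at least as good on every objective and strictly better on at least one, so S11 dominates S1.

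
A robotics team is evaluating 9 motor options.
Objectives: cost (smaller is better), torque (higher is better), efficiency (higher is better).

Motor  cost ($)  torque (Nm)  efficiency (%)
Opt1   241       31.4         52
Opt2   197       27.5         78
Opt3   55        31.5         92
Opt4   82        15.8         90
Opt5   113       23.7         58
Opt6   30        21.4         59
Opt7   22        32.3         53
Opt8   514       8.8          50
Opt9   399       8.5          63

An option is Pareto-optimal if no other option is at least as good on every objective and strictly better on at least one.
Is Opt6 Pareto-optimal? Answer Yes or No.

Opt1: worse on cost (241 vs 30).
Opt2: worse on cost (197 vs 30).
Opt3: worse on cost (55 vs 30).
Opt4: worse on cost (82 vs 30).
Opt5: worse on cost (113 vs 30).
Opt7: worse on efficiency (53 vs 59).
Opt8: worse on cost (514 vs 30).
Opt9: worse on cost (399 vs 30).
No option is at least as good as Opt6 on every objective and strictly better on one.

Yes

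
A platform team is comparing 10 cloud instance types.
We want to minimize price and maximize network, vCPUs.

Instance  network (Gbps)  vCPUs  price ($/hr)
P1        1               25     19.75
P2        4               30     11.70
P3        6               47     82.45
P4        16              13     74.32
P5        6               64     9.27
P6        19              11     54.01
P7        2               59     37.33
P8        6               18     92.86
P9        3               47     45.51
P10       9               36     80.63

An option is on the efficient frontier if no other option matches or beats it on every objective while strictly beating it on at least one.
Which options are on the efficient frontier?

P1: dominated by P2 (network 4≥1, vCPUs 30≥25, price 11.70≤19.75).
P2: dominated by P5 (network 6≥4, vCPUs 64≥30, price 9.27≤11.70).
P3: dominated by P5 (network 6≥6, vCPUs 64≥47, price 9.27≤82.45).
P4: not dominated.
P5: not dominated (best vCPUs).
P6: not dominated (best network).
P7: dominated by P5 (network 6≥2, vCPUs 64≥59, price 9.27≤37.33).
P8: dominated by P3 (network 6≥6, vCPUs 47≥18, price 82.45≤92.86).
P9: dominated by P5 (network 6≥3, vCPUs 64≥47, price 9.27≤45.51).
P10: not dominated.

P4, P5, P6, P10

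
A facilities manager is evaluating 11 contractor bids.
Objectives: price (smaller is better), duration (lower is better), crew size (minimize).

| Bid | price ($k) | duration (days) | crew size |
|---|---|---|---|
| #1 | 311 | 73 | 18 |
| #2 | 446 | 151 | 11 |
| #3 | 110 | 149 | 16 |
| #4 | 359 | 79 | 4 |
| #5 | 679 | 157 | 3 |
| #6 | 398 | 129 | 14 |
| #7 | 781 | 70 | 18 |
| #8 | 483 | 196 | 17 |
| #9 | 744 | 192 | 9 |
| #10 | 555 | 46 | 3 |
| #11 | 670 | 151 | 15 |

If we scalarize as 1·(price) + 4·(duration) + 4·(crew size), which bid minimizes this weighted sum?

#1

#1: 1·311 + 4·73 + 4·18 = 675
#2: 1·446 + 4·151 + 4·11 = 1094
#3: 1·110 + 4·149 + 4·16 = 770
#4: 1·359 + 4·79 + 4·4 = 691
#5: 1·679 + 4·157 + 4·3 = 1319
#6: 1·398 + 4·129 + 4·14 = 970
#7: 1·781 + 4·70 + 4·18 = 1133
#8: 1·483 + 4·196 + 4·17 = 1335
#9: 1·744 + 4·192 + 4·9 = 1548
#10: 1·555 + 4·46 + 4·3 = 751
#11: 1·670 + 4·151 + 4·15 = 1334
Lowest: #1 at 675.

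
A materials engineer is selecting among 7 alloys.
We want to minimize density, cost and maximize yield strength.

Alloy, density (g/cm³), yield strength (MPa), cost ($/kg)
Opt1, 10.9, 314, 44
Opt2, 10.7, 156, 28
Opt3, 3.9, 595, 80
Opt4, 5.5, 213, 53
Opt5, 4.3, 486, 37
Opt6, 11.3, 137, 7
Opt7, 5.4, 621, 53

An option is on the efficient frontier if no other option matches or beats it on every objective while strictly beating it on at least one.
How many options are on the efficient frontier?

5

Opt1: dominated by Opt5 (density 4.3≤10.9, yield strength 486≥314, cost 37≤44).
Opt2: not dominated.
Opt3: not dominated (best density).
Opt4: dominated by Opt5 (density 4.3≤5.5, yield strength 486≥213, cost 37≤53).
Opt5: not dominated.
Opt6: not dominated (best cost).
Opt7: not dominated (best yield strength).
Pareto-optimal: Opt2, Opt3, Opt5, Opt6, Opt7 → 5.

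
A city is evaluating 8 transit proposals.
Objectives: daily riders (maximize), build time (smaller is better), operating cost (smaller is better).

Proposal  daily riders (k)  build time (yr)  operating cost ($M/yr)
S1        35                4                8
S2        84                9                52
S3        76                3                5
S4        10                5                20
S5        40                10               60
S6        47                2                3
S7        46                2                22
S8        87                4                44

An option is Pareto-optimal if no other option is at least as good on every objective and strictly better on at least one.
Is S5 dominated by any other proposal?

Yes

S2 vs S5: daily riders 84≥40, build time 9≤10, operating cost 52≤60 — S2 is at least as good on every objective and strictly better on at least one, so S2 dominates S5.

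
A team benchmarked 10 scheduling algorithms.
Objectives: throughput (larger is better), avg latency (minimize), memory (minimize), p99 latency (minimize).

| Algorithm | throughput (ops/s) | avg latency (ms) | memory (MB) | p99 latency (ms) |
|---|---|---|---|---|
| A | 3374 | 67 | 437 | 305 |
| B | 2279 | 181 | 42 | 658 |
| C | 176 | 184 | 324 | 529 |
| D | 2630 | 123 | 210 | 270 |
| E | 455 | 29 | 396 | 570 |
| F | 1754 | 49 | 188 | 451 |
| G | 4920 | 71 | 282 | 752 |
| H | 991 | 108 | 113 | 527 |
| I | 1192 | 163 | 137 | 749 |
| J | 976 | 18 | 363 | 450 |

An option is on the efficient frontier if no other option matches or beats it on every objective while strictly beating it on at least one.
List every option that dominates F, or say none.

A: worse on avg latency (67 vs 49).
B: worse on avg latency (181 vs 49).
C: worse on throughput (176 vs 1754).
D: worse on avg latency (123 vs 49).
E: worse on throughput (455 vs 1754).
G: worse on avg latency (71 vs 49).
H: worse on throughput (991 vs 1754).
I: worse on throughput (1192 vs 1754).
J: worse on throughput (976 vs 1754).
No option dominates F.

none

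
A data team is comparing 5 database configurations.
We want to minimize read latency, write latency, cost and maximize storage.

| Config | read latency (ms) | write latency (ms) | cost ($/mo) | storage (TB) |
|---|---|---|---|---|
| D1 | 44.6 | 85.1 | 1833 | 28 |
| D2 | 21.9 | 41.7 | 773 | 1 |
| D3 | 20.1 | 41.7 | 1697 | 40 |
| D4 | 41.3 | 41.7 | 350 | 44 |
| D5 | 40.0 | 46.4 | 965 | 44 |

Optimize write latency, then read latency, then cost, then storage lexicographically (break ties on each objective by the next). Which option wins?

First minimize write latency: best is 41.7, kept {D2, D3, D4}.
Then minimize read latency: best is 20.1, kept {D3}.

D3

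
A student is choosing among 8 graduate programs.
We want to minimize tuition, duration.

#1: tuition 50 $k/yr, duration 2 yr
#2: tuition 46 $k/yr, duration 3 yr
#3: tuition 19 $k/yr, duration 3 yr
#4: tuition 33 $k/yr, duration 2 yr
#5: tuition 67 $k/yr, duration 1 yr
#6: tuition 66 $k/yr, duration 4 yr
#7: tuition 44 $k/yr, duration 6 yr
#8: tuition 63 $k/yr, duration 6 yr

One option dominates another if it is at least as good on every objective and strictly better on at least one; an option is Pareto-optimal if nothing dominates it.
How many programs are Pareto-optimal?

#1: dominated by #4 (tuition 33≤50, duration 2≤2).
#2: dominated by #3 (tuition 19≤46, duration 3≤3).
#3: not dominated (best tuition).
#4: not dominated.
#5: not dominated (best duration).
#6: dominated by #1 (tuition 50≤66, duration 2≤4).
#7: dominated by #3 (tuition 19≤44, duration 3≤6).
#8: dominated by #1 (tuition 50≤63, duration 2≤6).
Pareto-optimal: #3, #4, #5 → 3.

3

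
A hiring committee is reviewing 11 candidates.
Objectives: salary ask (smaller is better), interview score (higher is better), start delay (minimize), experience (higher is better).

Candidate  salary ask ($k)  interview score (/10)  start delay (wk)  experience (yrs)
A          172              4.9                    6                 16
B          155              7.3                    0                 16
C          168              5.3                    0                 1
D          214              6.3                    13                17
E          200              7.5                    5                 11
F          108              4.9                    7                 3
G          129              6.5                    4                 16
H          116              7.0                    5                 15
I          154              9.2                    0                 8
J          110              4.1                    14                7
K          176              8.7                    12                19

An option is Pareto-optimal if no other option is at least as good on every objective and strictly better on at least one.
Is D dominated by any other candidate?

K vs D: salary ask 176≤214, interview score 8.7≥6.3, start delay 12≤13, experience 19≥17 — K is at least as good on every objective and strictly better on at least one, so K dominates D.

Yes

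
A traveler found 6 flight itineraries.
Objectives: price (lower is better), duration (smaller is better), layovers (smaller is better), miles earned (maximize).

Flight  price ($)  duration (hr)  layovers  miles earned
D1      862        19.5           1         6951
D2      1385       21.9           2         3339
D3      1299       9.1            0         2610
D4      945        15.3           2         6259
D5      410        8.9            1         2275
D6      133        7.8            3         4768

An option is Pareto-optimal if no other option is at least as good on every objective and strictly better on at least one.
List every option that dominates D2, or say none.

D1: price 862≤1385, duration 19.5≤21.9, layovers 1≤2, miles earned 6951≥3339 — dominates D2.
D4: price 945≤1385, duration 15.3≤21.9, layovers 2≤2, miles earned 6259≥3339 — dominates D2.
Others (D3, D5, D6) are each worse than D2 on at least one objective.

D1, D4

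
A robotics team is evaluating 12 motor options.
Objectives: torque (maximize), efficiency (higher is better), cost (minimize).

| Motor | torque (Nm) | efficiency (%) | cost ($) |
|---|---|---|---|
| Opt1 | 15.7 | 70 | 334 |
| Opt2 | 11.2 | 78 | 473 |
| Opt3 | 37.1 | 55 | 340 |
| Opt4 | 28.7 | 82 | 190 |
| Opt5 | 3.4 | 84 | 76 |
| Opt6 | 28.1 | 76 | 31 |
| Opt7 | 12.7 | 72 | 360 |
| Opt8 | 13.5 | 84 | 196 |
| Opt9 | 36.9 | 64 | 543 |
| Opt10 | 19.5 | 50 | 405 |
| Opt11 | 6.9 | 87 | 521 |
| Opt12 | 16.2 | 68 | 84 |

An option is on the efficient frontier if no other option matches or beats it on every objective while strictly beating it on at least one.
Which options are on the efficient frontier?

Opt3, Opt4, Opt5, Opt6, Opt8, Opt9, Opt11

Opt1: dominated by Opt4 (torque 28.7≥15.7, efficiency 82≥70, cost 190≤334).
Opt2: dominated by Opt4 (torque 28.7≥11.2, efficiency 82≥78, cost 190≤473).
Opt3: not dominated (best torque).
Opt4: not dominated.
Opt5: not dominated.
Opt6: not dominated (best cost).
Opt7: dominated by Opt4 (torque 28.7≥12.7, efficiency 82≥72, cost 190≤360).
Opt8: not dominated.
Opt9: not dominated.
Opt10: dominated by Opt3 (torque 37.1≥19.5, efficiency 55≥50, cost 340≤405).
Opt11: not dominated (best efficiency).
Opt12: dominated by Opt6 (torque 28.1≥16.2, efficiency 76≥68, cost 31≤84).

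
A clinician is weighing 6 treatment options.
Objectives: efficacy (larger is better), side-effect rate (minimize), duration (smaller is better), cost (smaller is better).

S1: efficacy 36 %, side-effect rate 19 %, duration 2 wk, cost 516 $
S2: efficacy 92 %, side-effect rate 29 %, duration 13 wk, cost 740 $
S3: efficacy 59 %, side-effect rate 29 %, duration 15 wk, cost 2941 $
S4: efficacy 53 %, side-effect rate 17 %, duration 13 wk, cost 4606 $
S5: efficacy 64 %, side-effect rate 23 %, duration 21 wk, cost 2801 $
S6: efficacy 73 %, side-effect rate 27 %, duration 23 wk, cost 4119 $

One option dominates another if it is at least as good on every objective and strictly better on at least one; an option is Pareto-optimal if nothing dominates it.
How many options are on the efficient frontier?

S1: not dominated (best duration).
S2: not dominated (best efficacy).
S3: dominated by S2 (efficacy 92≥59, side-effect rate 29≤29, duration 13≤15, cost 740≤2941).
S4: not dominated (best side-effect rate).
S5: not dominated.
S6: not dominated.
Pareto-optimal: S1, S2, S4, S5, S6 → 5.

5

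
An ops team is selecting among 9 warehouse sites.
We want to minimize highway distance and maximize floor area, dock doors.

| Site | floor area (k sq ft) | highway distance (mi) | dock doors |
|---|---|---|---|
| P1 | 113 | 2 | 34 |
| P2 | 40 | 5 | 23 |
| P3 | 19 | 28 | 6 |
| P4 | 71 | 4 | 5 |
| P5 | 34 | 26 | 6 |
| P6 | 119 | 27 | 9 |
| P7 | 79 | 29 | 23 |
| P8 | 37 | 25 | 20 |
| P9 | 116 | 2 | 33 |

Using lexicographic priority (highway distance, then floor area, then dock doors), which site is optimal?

First minimize highway distance: best is 2, kept {P1, P9}.
Then maximize floor area: best is 116, kept {P9}.

P9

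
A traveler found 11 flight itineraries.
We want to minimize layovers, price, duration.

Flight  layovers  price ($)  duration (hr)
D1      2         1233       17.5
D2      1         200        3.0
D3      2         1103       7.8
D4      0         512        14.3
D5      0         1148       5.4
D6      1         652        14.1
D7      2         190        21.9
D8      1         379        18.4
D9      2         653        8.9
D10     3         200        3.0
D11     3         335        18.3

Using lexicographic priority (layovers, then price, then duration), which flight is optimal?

First minimize layovers: best is 0, kept {D4, D5}.
Then minimize price: best is 512, kept {D4}.

D4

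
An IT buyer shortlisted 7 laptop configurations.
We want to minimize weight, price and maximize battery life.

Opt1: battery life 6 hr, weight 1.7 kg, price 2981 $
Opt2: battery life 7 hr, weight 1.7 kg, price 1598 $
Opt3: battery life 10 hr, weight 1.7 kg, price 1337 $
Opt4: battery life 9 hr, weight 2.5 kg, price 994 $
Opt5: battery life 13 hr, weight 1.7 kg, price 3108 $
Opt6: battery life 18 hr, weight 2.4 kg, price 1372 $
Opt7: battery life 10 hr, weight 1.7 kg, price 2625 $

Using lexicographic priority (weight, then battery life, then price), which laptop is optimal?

First minimize weight: best is 1.7, kept {Opt1, Opt2, Opt3, Opt5, Opt7}.
Then maximize battery life: best is 13, kept {Opt5}.

Opt5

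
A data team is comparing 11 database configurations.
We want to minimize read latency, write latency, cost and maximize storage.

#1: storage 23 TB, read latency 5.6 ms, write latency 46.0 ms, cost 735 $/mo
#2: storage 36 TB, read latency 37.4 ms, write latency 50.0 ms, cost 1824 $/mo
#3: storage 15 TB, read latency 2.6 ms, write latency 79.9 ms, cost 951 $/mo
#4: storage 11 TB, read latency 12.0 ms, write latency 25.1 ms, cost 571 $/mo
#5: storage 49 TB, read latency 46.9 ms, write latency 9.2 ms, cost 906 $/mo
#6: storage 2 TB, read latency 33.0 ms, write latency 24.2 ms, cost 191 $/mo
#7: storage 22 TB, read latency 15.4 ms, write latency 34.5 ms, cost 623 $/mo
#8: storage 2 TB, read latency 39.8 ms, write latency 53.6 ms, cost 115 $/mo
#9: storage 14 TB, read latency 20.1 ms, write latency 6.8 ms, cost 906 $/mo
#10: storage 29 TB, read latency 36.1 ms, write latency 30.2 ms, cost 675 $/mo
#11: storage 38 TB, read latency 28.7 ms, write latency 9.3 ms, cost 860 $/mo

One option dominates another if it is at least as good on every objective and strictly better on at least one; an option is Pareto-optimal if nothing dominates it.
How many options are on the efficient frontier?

#1: not dominated.
#2: dominated by #11 (storage 38≥36, read latency 28.7≤37.4, write latency 9.3≤50.0, cost 860≤1824).
#3: not dominated (best read latency).
#4: not dominated.
#5: not dominated (best storage).
#6: not dominated.
#7: not dominated.
#8: not dominated (best cost).
#9: not dominated (best write latency).
#10: not dominated.
#11: not dominated.
Pareto-optimal: #1, #3, #4, #5, #6, #7, #8, #9, #10, #11 → 10.

10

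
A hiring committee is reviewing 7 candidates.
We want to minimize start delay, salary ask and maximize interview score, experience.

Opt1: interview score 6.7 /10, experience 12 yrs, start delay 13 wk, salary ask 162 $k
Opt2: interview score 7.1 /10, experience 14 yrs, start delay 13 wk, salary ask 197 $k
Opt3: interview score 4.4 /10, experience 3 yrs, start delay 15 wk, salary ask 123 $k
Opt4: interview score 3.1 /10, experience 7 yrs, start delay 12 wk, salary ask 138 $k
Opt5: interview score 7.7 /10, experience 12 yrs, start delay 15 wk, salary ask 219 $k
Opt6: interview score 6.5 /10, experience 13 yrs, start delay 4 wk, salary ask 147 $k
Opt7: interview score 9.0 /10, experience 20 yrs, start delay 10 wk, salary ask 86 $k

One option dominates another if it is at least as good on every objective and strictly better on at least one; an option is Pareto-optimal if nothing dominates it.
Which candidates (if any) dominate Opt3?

Opt7

Opt7: interview score 9.0≥4.4, experience 20≥3, start delay 10≤15, salary ask 86≤123 — dominates Opt3.
Others (Opt1, Opt2, Opt4, Opt5, Opt6) are each worse than Opt3 on at least one objective.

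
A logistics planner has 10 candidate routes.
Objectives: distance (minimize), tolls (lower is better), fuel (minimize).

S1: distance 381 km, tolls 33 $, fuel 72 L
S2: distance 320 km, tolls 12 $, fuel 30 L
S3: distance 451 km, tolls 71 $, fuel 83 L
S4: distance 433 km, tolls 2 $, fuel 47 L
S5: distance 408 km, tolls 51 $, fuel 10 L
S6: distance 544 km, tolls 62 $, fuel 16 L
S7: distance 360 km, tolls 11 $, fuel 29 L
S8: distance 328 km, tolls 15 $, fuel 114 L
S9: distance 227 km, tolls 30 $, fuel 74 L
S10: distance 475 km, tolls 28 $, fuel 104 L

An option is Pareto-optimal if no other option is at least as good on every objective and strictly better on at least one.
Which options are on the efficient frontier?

S2, S4, S5, S7, S9

S1: dominated by S2 (distance 320≤381, tolls 12≤33, fuel 30≤72).
S2: not dominated.
S3: dominated by S1 (distance 381≤451, tolls 33≤71, fuel 72≤83).
S4: not dominated (best tolls).
S5: not dominated (best fuel).
S6: dominated by S5 (distance 408≤544, tolls 51≤62, fuel 10≤16).
S7: not dominated.
S8: dominated by S2 (distance 320≤328, tolls 12≤15, fuel 30≤114).
S9: not dominated (best distance).
S10: dominated by S2 (distance 320≤475, tolls 12≤28, fuel 30≤104).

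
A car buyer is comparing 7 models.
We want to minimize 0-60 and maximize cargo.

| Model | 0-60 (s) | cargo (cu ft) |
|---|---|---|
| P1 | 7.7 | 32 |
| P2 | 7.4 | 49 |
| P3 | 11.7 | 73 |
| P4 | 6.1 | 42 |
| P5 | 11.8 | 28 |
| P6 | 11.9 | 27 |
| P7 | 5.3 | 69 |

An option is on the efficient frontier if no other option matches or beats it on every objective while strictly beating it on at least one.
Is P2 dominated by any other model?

P7 vs P2: 0-60 5.3≤7.4, cargo 69≥49 — P7 is at least as good on every objective and strictly better on at least one, so P7 dominates P2.

Yes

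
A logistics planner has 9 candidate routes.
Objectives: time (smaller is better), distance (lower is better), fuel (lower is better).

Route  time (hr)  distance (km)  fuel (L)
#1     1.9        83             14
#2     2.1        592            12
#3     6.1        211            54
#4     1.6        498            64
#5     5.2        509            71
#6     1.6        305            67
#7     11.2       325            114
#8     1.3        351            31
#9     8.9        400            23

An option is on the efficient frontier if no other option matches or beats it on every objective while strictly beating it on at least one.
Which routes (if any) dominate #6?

#1: worse on time (1.9 vs 1.6).
#2: worse on time (2.1 vs 1.6).
#3: worse on time (6.1 vs 1.6).
#4: worse on distance (498 vs 305).
#5: worse on time (5.2 vs 1.6).
#7: worse on time (11.2 vs 1.6).
#8: worse on distance (351 vs 305).
#9: worse on time (8.9 vs 1.6).
No option dominates #6.

none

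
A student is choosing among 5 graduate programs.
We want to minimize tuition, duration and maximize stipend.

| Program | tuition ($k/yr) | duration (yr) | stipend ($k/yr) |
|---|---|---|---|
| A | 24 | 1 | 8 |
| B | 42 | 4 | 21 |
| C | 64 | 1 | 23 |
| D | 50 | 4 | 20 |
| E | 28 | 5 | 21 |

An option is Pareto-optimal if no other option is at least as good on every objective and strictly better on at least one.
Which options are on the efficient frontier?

A, B, C, E

A: not dominated (best tuition).
B: not dominated.
C: not dominated (best stipend).
D: dominated by B (tuition 42≤50, duration 4≤4, stipend 21≥20).
E: not dominated.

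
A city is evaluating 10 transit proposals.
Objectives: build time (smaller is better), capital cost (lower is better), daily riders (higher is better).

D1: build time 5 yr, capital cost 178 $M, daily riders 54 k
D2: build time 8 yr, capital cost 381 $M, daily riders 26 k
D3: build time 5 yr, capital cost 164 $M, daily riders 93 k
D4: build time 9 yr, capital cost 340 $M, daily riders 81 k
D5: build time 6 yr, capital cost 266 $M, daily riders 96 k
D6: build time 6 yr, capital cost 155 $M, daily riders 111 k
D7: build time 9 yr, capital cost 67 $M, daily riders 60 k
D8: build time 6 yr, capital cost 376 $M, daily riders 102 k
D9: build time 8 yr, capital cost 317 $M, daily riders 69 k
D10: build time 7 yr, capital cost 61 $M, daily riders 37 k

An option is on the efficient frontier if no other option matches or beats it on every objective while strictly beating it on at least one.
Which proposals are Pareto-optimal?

D3, D6, D7, D10

D1: dominated by D3 (build time 5≤5, capital cost 164≤178, daily riders 93≥54).
D2: dominated by D1 (build time 5≤8, capital cost 178≤381, daily riders 54≥26).
D3: not dominated.
D4: dominated by D3 (build time 5≤9, capital cost 164≤340, daily riders 93≥81).
D5: dominated by D6 (build time 6≤6, capital cost 155≤266, daily riders 111≥96).
D6: not dominated (best daily riders).
D7: not dominated.
D8: dominated by D6 (build time 6≤6, capital cost 155≤376, daily riders 111≥102).
D9: dominated by D3 (build time 5≤8, capital cost 164≤317, daily riders 93≥69).
D10: not dominated (best capital cost).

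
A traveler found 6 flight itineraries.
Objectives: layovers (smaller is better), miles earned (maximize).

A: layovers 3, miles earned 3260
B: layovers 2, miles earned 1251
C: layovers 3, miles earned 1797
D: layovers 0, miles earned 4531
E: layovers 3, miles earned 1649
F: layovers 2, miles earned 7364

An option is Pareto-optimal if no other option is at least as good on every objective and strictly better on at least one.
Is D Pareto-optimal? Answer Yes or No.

Yes

A: worse on layovers (3 vs 0).
B: worse on layovers (2 vs 0).
C: worse on layovers (3 vs 0).
E: worse on layovers (3 vs 0).
F: worse on layovers (2 vs 0).
No option is at least as good as D on every objective and strictly better on one.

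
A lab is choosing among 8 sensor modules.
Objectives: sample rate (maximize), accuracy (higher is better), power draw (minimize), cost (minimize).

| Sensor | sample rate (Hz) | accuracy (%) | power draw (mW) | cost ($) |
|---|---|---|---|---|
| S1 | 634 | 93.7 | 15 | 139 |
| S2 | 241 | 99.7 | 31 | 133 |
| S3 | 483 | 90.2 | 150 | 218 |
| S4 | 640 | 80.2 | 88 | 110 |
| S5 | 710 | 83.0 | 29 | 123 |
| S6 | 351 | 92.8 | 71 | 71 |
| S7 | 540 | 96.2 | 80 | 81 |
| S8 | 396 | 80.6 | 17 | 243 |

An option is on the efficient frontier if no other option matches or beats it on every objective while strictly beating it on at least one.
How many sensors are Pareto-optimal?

6

S1: not dominated (best power draw).
S2: not dominated (best accuracy).
S3: dominated by S1 (sample rate 634≥483, accuracy 93.7≥90.2, power draw 15≤150, cost 139≤218).
S4: not dominated.
S5: not dominated (best sample rate).
S6: not dominated (best cost).
S7: not dominated.
S8: dominated by S1 (sample rate 634≥396, accuracy 93.7≥80.6, power draw 15≤17, cost 139≤243).
Pareto-optimal: S1, S2, S4, S5, S6, S7 → 6.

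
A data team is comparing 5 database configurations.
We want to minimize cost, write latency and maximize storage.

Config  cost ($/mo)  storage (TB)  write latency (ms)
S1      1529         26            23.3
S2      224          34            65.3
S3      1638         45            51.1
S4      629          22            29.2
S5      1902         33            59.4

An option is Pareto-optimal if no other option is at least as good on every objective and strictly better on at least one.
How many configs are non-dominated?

S1: not dominated (best write latency).
S2: not dominated (best cost).
S3: not dominated (best storage).
S4: not dominated.
S5: dominated by S3 (cost 1638≤1902, storage 45≥33, write latency 51.1≤59.4).
Pareto-optimal: S1, S2, S3, S4 → 4.

4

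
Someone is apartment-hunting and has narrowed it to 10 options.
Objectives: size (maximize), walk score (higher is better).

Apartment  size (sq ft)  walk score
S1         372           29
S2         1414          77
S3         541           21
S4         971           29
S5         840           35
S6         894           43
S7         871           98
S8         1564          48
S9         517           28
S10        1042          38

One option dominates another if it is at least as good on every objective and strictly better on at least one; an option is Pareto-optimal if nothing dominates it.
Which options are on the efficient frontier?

S2, S7, S8

S1: dominated by S2 (size 1414≥372, walk score 77≥29).
S2: not dominated.
S3: dominated by S2 (size 1414≥541, walk score 77≥21).
S4: dominated by S2 (size 1414≥971, walk score 77≥29).
S5: dominated by S2 (size 1414≥840, walk score 77≥35).
S6: dominated by S2 (size 1414≥894, walk score 77≥43).
S7: not dominated (best walk score).
S8: not dominated (best size).
S9: dominated by S2 (size 1414≥517, walk score 77≥28).
S10: dominated by S2 (size 1414≥1042, walk score 77≥38).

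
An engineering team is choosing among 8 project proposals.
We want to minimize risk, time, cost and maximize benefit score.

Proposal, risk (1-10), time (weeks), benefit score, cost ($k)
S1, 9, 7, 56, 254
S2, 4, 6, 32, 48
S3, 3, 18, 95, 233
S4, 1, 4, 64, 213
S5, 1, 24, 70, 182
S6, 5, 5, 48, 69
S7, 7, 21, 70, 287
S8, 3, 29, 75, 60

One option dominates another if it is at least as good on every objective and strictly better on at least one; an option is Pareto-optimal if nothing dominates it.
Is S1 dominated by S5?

S5 vs S1: S5 is worse on time (24 vs 7), so it does not dominate S1.

No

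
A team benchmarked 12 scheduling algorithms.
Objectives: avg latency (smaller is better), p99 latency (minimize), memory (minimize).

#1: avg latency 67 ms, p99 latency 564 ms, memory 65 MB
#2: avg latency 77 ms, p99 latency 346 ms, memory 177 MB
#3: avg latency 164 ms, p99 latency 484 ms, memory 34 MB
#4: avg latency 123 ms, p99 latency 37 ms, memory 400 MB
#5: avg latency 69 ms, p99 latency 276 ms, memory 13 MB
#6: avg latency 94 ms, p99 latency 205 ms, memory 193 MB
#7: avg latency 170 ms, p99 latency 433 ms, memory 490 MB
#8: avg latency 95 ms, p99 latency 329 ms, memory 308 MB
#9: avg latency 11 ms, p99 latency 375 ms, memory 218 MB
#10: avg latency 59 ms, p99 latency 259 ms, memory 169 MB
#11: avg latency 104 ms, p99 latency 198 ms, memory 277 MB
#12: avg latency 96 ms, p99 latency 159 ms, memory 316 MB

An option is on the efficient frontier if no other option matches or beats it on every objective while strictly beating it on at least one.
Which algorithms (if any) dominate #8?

#5, #6, #10

#5: avg latency 69≤95, p99 latency 276≤329, memory 13≤308 — dominates #8.
#6: avg latency 94≤95, p99 latency 205≤329, memory 193≤308 — dominates #8.
#10: avg latency 59≤95, p99 latency 259≤329, memory 169≤308 — dominates #8.
Others (#1, #2, #3, #4, #7, #9, #11, #12) are each worse than #8 on at least one objective.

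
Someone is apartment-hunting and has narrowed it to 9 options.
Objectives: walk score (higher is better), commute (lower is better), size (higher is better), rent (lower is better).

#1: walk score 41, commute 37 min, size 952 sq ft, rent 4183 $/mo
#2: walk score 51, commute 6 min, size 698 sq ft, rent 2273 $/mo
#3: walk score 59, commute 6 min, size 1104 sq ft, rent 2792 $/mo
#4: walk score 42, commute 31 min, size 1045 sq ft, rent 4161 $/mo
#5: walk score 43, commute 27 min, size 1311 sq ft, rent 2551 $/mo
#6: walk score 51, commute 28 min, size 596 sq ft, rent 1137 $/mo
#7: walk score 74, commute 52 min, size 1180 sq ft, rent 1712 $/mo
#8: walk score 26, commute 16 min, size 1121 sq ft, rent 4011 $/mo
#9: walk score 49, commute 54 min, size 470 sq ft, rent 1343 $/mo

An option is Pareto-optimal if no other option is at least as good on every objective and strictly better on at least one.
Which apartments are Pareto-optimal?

#1: dominated by #3 (walk score 59≥41, commute 6≤37, size 1104≥952, rent 2792≤4183).
#2: not dominated.
#3: not dominated.
#4: dominated by #3 (walk score 59≥42, commute 6≤31, size 1104≥1045, rent 2792≤4161).
#5: not dominated (best size).
#6: not dominated (best rent).
#7: not dominated (best walk score).
#8: not dominated.
#9: dominated by #6 (walk score 51≥49, commute 28≤54, size 596≥470, rent 1137≤1343).

#2, #3, #5, #6, #7, #8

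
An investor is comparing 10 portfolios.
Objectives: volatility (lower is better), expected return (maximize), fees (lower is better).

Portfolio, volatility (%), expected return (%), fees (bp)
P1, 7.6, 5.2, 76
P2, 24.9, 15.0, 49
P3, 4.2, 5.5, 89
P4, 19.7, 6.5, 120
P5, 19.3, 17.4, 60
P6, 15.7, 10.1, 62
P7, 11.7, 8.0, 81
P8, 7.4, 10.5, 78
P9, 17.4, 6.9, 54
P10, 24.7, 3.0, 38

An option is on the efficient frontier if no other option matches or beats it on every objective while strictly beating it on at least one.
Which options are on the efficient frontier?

P1: not dominated.
P2: not dominated.
P3: not dominated (best volatility).
P4: dominated by P5 (volatility 19.3≤19.7, expected return 17.4≥6.5, fees 60≤120).
P5: not dominated (best expected return).
P6: not dominated.
P7: dominated by P8 (volatility 7.4≤11.7, expected return 10.5≥8.0, fees 78≤81).
P8: not dominated.
P9: not dominated.
P10: not dominated (best fees).

P1, P2, P3, P5, P6, P8, P9, P10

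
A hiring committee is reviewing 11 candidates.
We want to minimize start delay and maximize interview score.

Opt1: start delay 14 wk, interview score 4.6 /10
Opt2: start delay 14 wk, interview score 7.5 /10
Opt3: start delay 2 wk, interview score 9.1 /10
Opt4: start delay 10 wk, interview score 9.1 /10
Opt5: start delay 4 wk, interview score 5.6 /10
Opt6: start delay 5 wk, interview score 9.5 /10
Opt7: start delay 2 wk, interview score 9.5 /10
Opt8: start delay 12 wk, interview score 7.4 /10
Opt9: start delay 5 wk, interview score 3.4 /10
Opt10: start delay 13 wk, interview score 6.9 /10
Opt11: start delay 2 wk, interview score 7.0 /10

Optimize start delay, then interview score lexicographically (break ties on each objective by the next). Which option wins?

Opt7

First minimize start delay: best is 2, kept {Opt3, Opt7, Opt11}.
Then maximize interview score: best is 9.5, kept {Opt7}.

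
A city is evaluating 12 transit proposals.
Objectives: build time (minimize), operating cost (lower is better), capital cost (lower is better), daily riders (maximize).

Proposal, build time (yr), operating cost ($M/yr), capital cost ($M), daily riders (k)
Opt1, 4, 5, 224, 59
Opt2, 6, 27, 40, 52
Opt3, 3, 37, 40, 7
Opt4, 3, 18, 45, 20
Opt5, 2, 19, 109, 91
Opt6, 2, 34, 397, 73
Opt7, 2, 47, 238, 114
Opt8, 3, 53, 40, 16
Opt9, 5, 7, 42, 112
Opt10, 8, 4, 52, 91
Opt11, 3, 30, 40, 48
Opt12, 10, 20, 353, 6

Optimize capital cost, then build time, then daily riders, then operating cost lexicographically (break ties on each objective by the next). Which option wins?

Opt11

First minimize capital cost: best is 40, kept {Opt2, Opt3, Opt8, Opt11}.
Then minimize build time: best is 3, kept {Opt3, Opt8, Opt11}.
Then maximize daily riders: best is 48, kept {Opt11}.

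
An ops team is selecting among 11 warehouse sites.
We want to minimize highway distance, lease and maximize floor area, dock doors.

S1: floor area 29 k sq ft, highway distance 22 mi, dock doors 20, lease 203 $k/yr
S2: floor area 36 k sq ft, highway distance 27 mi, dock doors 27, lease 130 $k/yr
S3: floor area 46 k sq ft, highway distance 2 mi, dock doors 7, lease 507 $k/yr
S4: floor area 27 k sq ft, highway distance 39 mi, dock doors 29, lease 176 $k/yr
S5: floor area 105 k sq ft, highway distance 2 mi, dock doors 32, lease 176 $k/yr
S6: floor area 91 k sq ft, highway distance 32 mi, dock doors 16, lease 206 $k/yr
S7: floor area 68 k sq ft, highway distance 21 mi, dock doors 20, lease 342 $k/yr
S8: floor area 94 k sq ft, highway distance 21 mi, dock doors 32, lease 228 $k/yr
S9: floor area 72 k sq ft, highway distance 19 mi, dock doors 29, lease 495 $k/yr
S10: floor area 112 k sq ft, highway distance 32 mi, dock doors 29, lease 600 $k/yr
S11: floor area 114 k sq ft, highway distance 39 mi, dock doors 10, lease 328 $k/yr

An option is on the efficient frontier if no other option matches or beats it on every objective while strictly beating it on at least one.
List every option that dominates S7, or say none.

S5, S8

S5: floor area 105≥68, highway distance 2≤21, dock doors 32≥20, lease 176≤342 — dominates S7.
S8: floor area 94≥68, highway distance 21≤21, dock doors 32≥20, lease 228≤342 — dominates S7.
Others (S1, S2, S3, S4, S6, S9, S10, S11) are each worse than S7 on at least one objective.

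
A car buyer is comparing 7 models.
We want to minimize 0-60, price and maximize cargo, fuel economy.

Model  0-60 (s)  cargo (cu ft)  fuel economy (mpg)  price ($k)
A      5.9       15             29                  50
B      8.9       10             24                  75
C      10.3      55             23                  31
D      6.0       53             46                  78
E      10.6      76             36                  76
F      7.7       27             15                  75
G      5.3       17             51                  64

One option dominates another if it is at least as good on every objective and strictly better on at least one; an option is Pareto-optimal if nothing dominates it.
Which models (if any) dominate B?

A, G

A: 0-60 5.9≤8.9, cargo 15≥10, fuel economy 29≥24, price 50≤75 — dominates B.
G: 0-60 5.3≤8.9, cargo 17≥10, fuel economy 51≥24, price 64≤75 — dominates B.
Others (C, D, E, F) are each worse than B on at least one objective.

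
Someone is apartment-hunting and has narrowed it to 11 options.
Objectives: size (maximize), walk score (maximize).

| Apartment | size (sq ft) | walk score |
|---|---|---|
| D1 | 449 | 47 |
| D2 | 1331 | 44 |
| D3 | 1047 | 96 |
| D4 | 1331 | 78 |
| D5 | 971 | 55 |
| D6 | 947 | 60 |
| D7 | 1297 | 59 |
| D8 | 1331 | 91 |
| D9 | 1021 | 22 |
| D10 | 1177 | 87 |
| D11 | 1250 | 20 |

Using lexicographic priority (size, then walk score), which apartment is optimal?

D8

First maximize size: best is 1331, kept {D2, D4, D8}.
Then maximize walk score: best is 91, kept {D8}.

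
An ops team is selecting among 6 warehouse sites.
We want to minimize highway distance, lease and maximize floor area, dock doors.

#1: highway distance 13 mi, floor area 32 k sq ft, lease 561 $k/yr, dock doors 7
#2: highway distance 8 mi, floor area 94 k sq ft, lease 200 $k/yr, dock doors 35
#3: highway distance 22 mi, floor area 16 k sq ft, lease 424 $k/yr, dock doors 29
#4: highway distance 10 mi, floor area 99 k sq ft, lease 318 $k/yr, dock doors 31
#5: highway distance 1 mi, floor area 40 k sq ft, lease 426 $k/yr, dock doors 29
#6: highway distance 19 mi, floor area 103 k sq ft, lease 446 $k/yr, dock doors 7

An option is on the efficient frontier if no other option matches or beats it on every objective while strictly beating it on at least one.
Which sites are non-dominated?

#2, #4, #5, #6

#1: dominated by #2 (highway distance 8≤13, floor area 94≥32, lease 200≤561, dock doors 35≥7).
#2: not dominated (best lease).
#3: dominated by #2 (highway distance 8≤22, floor area 94≥16, lease 200≤424, dock doors 35≥29).
#4: not dominated.
#5: not dominated (best highway distance).
#6: not dominated (best floor area).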